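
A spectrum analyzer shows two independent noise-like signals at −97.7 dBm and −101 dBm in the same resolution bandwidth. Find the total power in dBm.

Convert to linear, add, convert back:
P₁ = 1.70×10⁻¹³ W, P₂ = 7.94×10⁻¹⁴ W
P_tot = 2.49×10⁻¹³ W → 10 log₁₀(P_tot / 10⁻³) = −96.0 dBm

−96.0 dBm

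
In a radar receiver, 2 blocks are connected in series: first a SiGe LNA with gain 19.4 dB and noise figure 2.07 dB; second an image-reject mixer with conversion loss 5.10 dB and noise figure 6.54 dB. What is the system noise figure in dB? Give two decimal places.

Convert to linear (a loss of L dB is a gain of −L dB): F_i = 10^(NF_i/10), G_i = 10^(G_i,dB/10)
  Stage 1: F_1 = 10^(2.07/10) = 1.611, G_1 = 10^(19.4/10) = 87.10
  Stage 2: F_2 = 10^(6.54/10) = 4.508, G_2 = 10^(−5.10/10) = 0.3090
Friis cascade:
  F = 1.611 + (4.508 − 1)/87.10 = 1.651
NF = 10 log₁₀(1.651) = 2.18 dB

2.18 dB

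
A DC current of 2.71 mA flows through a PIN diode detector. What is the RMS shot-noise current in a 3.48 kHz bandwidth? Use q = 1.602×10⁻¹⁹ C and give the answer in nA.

I_n = √(2qI·B)
2qI·B = 2 × 1.602×10⁻¹⁹ × 2.71×10⁻³ × 3.48×10³ = 3.02×10⁻¹⁸ A²
I_n = √(3.02×10⁻¹⁸) = 1.74×10⁻⁹ A = 1.74 nA

1.74 nA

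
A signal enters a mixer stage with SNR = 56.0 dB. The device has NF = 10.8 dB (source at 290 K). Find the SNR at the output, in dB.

By definition F = SNR_in/SNR_out, so in dB: SNR_out = SNR_in − NF
SNR_out = 56.0 − 10.8 = 45.2 dB

45.2 dB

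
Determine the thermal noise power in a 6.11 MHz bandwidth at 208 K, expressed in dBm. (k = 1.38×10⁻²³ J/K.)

−107.6 dBm

P_n = kTB = 1.38×10⁻²³ × 208 × 6.11×10⁶ = 1.75×10⁻¹⁴ W
In dBm: 10 log₁₀(1.75×10⁻¹⁴ / 10⁻³) = −107.6 dBm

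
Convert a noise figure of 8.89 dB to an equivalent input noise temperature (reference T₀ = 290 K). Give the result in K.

1956 K

F = 10^(8.89/10) = 7.74462
T_e = (F − 1)·T₀ = (7.74462 − 1) × 290 = 1956 K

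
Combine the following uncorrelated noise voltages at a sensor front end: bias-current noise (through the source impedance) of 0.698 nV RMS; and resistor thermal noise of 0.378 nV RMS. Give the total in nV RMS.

Uncorrelated sources add in power (mean-square): V_tot = √(ΣV_i²)
V_tot = √[(6.98×10⁻¹⁰)² + (3.78×10⁻¹⁰)²] = 7.94×10⁻¹⁰ V = 0.794 nV

0.794 nV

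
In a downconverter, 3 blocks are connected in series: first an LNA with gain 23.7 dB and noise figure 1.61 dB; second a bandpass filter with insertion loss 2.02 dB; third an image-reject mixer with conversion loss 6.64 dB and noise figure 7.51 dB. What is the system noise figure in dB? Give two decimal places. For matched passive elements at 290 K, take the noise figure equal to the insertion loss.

1.71 dB

Convert to linear (a loss of L dB is a gain of −L dB): F_i = 10^(NF_i/10), G_i = 10^(G_i,dB/10)
  Stage 1: F_1 = 10^(1.61/10) = 1.449, G_1 = 10^(23.7/10) = 234.4
  Stage 2: F_2 = 10^(2.02/10) = 1.592, G_2 = 10^(−2.02/10) = 0.6281
  Stage 3: F_3 = 10^(7.51/10) = 5.636, G_3 = 10^(−6.64/10) = 0.2168
Friis cascade:
  F = 1.449 + (1.592 − 1)/234.4 + (5.636 − 1)/147.2 = 1.483
NF = 10 log₁₀(1.483) = 1.71 dB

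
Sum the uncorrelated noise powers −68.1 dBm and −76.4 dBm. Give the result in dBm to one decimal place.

Convert to linear, add, convert back:
P₁ = 1.55×10⁻¹⁰ W, P₂ = 2.29×10⁻¹¹ W
P_tot = 1.78×10⁻¹⁰ W → 10 log₁₀(P_tot / 10⁻³) = −67.5 dBm

−67.5 dBm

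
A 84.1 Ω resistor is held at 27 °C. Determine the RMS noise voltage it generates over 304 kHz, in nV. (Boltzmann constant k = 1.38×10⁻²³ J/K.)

651 nV

T = 27 °C + 273.15 = 300.15 K
V_n = √(4kTRB)
4kTRB = 4 × 1.38×10⁻²³ × 300.15 × 8.41×10¹ × 3.04×10⁵ = 4.24×10⁻¹³ V²
V_n = √(4.24×10⁻¹³) = 6.51×10⁻⁷ V = 651 nV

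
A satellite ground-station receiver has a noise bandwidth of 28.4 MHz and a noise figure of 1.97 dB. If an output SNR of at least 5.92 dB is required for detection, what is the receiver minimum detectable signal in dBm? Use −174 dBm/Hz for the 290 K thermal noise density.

Sensitivity = −174 + 10 log₁₀(B) + NF + SNR_min
= −174 + 74.53 + 1.97 + 5.92
= −91.58 dBm → −91.6 dBm

−91.6 dBm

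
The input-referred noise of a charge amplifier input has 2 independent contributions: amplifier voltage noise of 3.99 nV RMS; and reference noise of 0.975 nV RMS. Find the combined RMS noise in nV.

Uncorrelated sources add in power (mean-square): V_tot = √(ΣV_i²)
V_tot = √[(3.99×10⁻⁹)² + (9.75×10⁻¹⁰)²] = 4.11×10⁻⁹ V = 4.11 nV

4.11 nV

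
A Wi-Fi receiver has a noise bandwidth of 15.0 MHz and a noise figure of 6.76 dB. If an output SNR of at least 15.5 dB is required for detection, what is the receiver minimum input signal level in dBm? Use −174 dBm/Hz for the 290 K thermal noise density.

−80.0 dBm

Sensitivity = −174 + 10 log₁₀(B) + NF + SNR_min
= −174 + 71.76 + 6.76 + 15.5
= −79.98 dBm → −80.0 dBm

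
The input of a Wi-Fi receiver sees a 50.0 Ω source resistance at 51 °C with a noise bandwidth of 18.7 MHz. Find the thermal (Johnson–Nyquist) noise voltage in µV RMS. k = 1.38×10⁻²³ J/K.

4.09 µV

T = 51 °C + 273.15 = 324.15 K
V_n = √(4kTRB)
4kTRB = 4 × 1.38×10⁻²³ × 324.15 × 5.00×10¹ × 1.87×10⁷ = 1.67×10⁻¹¹ V²
V_n = √(1.67×10⁻¹¹) = 4.09×10⁻⁶ V = 4.09 µV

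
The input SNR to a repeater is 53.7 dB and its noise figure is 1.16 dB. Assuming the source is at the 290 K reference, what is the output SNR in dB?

By definition F = SNR_in/SNR_out, so in dB: SNR_out = SNR_in − NF
SNR_out = 53.7 − 1.16 = 52.54 dB

52.54 dB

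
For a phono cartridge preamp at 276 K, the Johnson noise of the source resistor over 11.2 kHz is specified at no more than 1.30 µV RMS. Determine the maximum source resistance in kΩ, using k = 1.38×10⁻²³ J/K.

9.90 kΩ

Johnson–Nyquist: V_n = √(4kTRB) ⇒ R = V_n² / (4kTB)
4kTB = 4 × 1.38×10⁻²³ × 276 × 1.12×10⁴ = 1.71×10⁻¹⁶
R = (1.30×10⁻⁶)² / 1.71×10⁻¹⁶ = 9.90×10³ Ω = 9.90 kΩ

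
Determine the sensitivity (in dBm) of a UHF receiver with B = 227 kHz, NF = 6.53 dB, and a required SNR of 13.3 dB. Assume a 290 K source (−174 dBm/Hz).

Sensitivity = −174 + 10 log₁₀(B) + NF + SNR_min
= −174 + 53.56 + 6.53 + 13.3
= −100.61 dBm → −100.6 dBm

−100.6 dBm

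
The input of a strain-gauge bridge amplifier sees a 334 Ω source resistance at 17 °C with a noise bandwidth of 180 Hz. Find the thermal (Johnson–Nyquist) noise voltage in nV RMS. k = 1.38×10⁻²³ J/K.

31.0 nV

T = 17 °C + 273.15 = 290.15 K
V_n = √(4kTRB)
4kTRB = 4 × 1.38×10⁻²³ × 290.15 × 3.34×10² × 1.80×10² = 9.63×10⁻¹⁶ V²
V_n = √(9.63×10⁻¹⁶) = 3.10×10⁻⁸ V = 31.0 nV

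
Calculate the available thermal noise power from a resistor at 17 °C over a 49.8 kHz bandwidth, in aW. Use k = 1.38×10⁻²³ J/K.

T = 17 °C + 273.15 = 290.15 K
P_n = kTB = 1.38×10⁻²³ × 290.15 × 4.98×10⁴ = 1.99×10⁻¹⁶ W = 199 aW

199 aW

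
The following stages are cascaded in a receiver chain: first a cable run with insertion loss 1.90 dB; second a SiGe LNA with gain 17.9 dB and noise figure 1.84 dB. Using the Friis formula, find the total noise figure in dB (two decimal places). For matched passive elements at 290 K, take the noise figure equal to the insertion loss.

Convert to linear (a loss of L dB is a gain of −L dB): F_i = 10^(NF_i/10), G_i = 10^(G_i,dB/10)
  Stage 1: F_1 = 10^(1.90/10) = 1.549, G_1 = 10^(−1.90/10) = 0.6457
  Stage 2: F_2 = 10^(1.84/10) = 1.528, G_2 = 10^(17.9/10) = 61.66
Friis cascade:
  F = 1.549 + (1.528 − 1)/0.6457 = 2.366
NF = 10 log₁₀(2.366) = 3.74 dB

3.74 dB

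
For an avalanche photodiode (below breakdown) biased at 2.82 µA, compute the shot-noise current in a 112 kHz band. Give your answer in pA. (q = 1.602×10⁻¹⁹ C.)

318 pA

I_n = √(2qI·B)
2qI·B = 2 × 1.602×10⁻¹⁹ × 2.82×10⁻⁶ × 1.12×10⁵ = 1.01×10⁻¹⁹ A²
I_n = √(1.01×10⁻¹⁹) = 3.18×10⁻¹⁰ A = 318 pA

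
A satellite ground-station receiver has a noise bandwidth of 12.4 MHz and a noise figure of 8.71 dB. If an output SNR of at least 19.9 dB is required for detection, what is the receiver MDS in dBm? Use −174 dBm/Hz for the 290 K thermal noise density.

Sensitivity = −174 + 10 log₁₀(B) + NF + SNR_min
= −174 + 70.93 + 8.71 + 19.9
= −74.46 dBm → −74.5 dBm

−74.5 dBm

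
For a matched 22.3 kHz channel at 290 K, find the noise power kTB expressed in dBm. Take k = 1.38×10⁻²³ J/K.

P_n = kTB = 1.38×10⁻²³ × 290 × 2.23×10⁴ = 8.92×10⁻¹⁷ W
In dBm: 10 log₁₀(8.92×10⁻¹⁷ / 10⁻³) = −130.5 dBm

−130.5 dBm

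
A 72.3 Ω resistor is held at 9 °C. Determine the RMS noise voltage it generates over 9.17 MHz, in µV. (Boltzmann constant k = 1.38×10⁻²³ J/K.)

3.21 µV

T = 9 °C + 273.15 = 282.15 K
V_n = √(4kTRB)
4kTRB = 4 × 1.38×10⁻²³ × 282.15 × 7.23×10¹ × 9.17×10⁶ = 1.03×10⁻¹¹ V²
V_n = √(1.03×10⁻¹¹) = 3.21×10⁻⁶ V = 3.21 µV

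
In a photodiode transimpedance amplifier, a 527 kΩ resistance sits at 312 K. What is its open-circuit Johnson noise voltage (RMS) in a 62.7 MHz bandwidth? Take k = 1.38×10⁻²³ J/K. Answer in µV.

754 µV

V_n = √(4kTRB)
4kTRB = 4 × 1.38×10⁻²³ × 312 × 5.27×10⁵ × 6.27×10⁷ = 5.69×10⁻⁷ V²
V_n = √(5.69×10⁻⁷) = 7.54×10⁻⁴ V = 754 µV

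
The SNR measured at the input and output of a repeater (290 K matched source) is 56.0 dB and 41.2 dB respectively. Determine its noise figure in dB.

NF (dB) = SNR_in(dB) − SNR_out(dB) when the source is at T₀
NF = 56.0 − 41.2 = 14.8 dB

14.8 dB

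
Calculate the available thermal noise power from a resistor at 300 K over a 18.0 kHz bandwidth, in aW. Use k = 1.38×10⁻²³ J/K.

74.5 aW

P_n = kTB = 1.38×10⁻²³ × 300 × 1.80×10⁴ = 7.45×10⁻¹⁷ W = 74.5 aW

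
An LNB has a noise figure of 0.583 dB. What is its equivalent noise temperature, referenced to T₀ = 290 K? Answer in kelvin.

41.7 K

F = 10^(0.583/10) = 1.14367
T_e = (F − 1)·T₀ = (1.14367 − 1) × 290 = 41.7 K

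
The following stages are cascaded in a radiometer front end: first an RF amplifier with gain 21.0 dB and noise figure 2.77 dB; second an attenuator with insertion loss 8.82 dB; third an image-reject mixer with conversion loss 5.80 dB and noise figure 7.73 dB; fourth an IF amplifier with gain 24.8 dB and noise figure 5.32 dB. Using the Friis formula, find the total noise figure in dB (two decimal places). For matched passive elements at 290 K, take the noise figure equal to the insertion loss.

Convert to linear (a loss of L dB is a gain of −L dB): F_i = 10^(NF_i/10), G_i = 10^(G_i,dB/10)
  Stage 1: F_1 = 10^(2.77/10) = 1.892, G_1 = 10^(21.0/10) = 125.9
  Stage 2: F_2 = 10^(8.82/10) = 7.621, G_2 = 10^(−8.82/10) = 0.1312
  Stage 3: F_3 = 10^(7.73/10) = 5.929, G_3 = 10^(−5.80/10) = 0.2630
  Stage 4: F_4 = 10^(5.32/10) = 3.404, G_4 = 10^(24.8/10) = 302.0
Friis cascade:
  F = 1.892 + (7.621 − 1)/125.9 + (5.929 − 1)/16.52 + (3.404 − 1)/4.345 = 2.797
NF = 10 log₁₀(2.797) = 4.47 dB

4.47 dB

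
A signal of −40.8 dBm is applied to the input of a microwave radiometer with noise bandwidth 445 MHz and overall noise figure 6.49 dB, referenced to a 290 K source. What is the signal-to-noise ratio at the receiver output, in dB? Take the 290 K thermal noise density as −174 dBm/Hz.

Noise floor: N = −174 + 10 log₁₀(B) + NF
10 log₁₀(4.45×10⁸) = 86.48 dB
N = −174 + 86.48 + 6.49 = −81.03 dBm
SNR = P_sig − N = −40.8 − (−81.03) = 40.23 dB → 40.2 dB

40.2 dB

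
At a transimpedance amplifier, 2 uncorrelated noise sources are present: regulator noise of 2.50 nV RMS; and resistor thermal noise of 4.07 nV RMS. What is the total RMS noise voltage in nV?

Uncorrelated sources add in power (mean-square): V_tot = √(ΣV_i²)
V_tot = √[(2.50×10⁻⁹)² + (4.07×10⁻⁹)²] = 4.78×10⁻⁹ V = 4.78 nV

4.78 nV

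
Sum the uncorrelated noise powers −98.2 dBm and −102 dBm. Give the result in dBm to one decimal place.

−96.7 dBm

Convert to linear, add, convert back:
P₁ = 1.51×10⁻¹³ W, P₂ = 6.31×10⁻¹⁴ W
P_tot = 2.14×10⁻¹³ W → 10 log₁₀(P_tot / 10⁻³) = −96.7 dBm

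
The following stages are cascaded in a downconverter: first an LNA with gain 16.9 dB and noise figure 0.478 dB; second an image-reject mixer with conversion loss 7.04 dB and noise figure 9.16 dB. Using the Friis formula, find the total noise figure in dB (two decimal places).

1.02 dB

Convert to linear (a loss of L dB is a gain of −L dB): F_i = 10^(NF_i/10), G_i = 10^(G_i,dB/10)
  Stage 1: F_1 = 10^(0.478/10) = 1.116, G_1 = 10^(16.9/10) = 48.98
  Stage 2: F_2 = 10^(9.16/10) = 8.241, G_2 = 10^(−7.04/10) = 0.1977
Friis cascade:
  F = 1.116 + (8.241 − 1)/48.98 = 1.264
NF = 10 log₁₀(1.264) = 1.02 dB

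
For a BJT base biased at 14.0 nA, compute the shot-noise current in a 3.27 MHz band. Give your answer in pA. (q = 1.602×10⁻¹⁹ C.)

121 pA

I_n = √(2qI·B)
2qI·B = 2 × 1.602×10⁻¹⁹ × 1.40×10⁻⁸ × 3.27×10⁶ = 1.47×10⁻²⁰ A²
I_n = √(1.47×10⁻²⁰) = 1.21×10⁻¹⁰ A = 121 pA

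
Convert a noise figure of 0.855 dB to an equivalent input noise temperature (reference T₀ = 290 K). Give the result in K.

F = 10^(0.855/10) = 1.21759
T_e = (F − 1)·T₀ = (1.21759 − 1) × 290 = 63.1 K

63.1 K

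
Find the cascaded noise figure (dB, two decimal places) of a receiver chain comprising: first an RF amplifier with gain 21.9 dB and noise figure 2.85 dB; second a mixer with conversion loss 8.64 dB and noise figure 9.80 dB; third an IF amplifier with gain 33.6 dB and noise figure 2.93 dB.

Convert to linear (a loss of L dB is a gain of −L dB): F_i = 10^(NF_i/10), G_i = 10^(G_i,dB/10)
  Stage 1: F_1 = 10^(2.85/10) = 1.928, G_1 = 10^(21.9/10) = 154.9
  Stage 2: F_2 = 10^(9.80/10) = 9.550, G_2 = 10^(−8.64/10) = 0.1368
  Stage 3: F_3 = 10^(2.93/10) = 1.963, G_3 = 10^(33.6/10) = 2291
Friis cascade:
  F = 1.928 + (9.550 − 1)/154.9 + (1.963 − 1)/21.18 = 2.028
NF = 10 log₁₀(2.028) = 3.07 dB

3.07 dB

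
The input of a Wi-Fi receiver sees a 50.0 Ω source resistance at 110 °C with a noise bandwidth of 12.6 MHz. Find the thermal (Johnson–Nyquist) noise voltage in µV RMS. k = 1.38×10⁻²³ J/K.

3.65 µV

T = 110 °C + 273.15 = 383.15 K
V_n = √(4kTRB)
4kTRB = 4 × 1.38×10⁻²³ × 383.15 × 5.00×10¹ × 1.26×10⁷ = 1.33×10⁻¹¹ V²
V_n = √(1.33×10⁻¹¹) = 3.65×10⁻⁶ V = 3.65 µV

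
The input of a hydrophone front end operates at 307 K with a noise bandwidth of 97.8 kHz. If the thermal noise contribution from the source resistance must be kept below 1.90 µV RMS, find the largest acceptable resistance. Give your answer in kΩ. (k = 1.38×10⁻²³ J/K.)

2.18 kΩ

Johnson–Nyquist: V_n = √(4kTRB) ⇒ R = V_n² / (4kTB)
4kTB = 4 × 1.38×10⁻²³ × 307 × 9.78×10⁴ = 1.66×10⁻¹⁵
R = (1.90×10⁻⁶)² / 1.66×10⁻¹⁵ = 2.18×10³ Ω = 2.18 kΩ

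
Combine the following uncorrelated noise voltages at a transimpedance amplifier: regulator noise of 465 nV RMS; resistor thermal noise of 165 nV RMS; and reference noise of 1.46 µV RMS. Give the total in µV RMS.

Uncorrelated sources add in power (mean-square): V_tot = √(ΣV_i²)
V_tot = √[(4.65×10⁻⁷)² + (1.65×10⁻⁷)² + (1.46×10⁻⁶)²] = 1.54×10⁻⁶ V = 1.54 µV

1.54 µV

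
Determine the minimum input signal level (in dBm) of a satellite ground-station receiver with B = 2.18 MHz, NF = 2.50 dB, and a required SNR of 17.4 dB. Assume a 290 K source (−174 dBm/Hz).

−90.7 dBm

Sensitivity = −174 + 10 log₁₀(B) + NF + SNR_min
= −174 + 63.38 + 2.50 + 17.4
= −90.72 dBm → −90.7 dBm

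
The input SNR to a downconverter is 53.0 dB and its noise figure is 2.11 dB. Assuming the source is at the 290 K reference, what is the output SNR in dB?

By definition F = SNR_in/SNR_out, so in dB: SNR_out = SNR_in − NF
SNR_out = 53.0 − 2.11 = 50.89 dB

50.89 dB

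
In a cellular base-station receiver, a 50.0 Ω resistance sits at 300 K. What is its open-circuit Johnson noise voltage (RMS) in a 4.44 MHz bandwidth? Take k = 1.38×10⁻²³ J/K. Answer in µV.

1.92 µV

V_n = √(4kTRB)
4kTRB = 4 × 1.38×10⁻²³ × 300 × 5.00×10¹ × 4.44×10⁶ = 3.68×10⁻¹² V²
V_n = √(3.68×10⁻¹²) = 1.92×10⁻⁶ V = 1.92 µV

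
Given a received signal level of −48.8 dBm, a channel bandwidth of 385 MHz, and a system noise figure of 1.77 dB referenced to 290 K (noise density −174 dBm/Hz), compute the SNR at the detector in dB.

Noise floor: N = −174 + 10 log₁₀(B) + NF
10 log₁₀(3.85×10⁸) = 85.85 dB
N = −174 + 85.85 + 1.77 = −86.38 dBm
SNR = P_sig − N = −48.8 − (−86.38) = 37.58 dB → 37.6 dB

37.6 dB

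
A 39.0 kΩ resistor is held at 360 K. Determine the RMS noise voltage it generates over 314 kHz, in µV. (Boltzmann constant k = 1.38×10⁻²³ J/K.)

15.6 µV

V_n = √(4kTRB)
4kTRB = 4 × 1.38×10⁻²³ × 360 × 3.90×10⁴ × 3.14×10⁵ = 2.43×10⁻¹⁰ V²
V_n = √(2.43×10⁻¹⁰) = 1.56×10⁻⁵ V = 15.6 µV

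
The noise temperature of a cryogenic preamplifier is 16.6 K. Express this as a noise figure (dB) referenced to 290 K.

0.242 dB

F = 1 + T_e/T₀ = 1 + 16.6/290 = 1.05724
NF = 10 log₁₀(1.05724) = 0.242 dB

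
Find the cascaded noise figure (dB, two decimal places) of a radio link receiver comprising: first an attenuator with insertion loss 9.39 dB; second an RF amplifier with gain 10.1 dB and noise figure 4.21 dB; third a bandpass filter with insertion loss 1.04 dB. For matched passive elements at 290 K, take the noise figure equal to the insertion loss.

13.64 dB

Convert to linear (a loss of L dB is a gain of −L dB): F_i = 10^(NF_i/10), G_i = 10^(G_i,dB/10)
  Stage 1: F_1 = 10^(9.39/10) = 8.690, G_1 = 10^(−9.39/10) = 0.1151
  Stage 2: F_2 = 10^(4.21/10) = 2.636, G_2 = 10^(10.1/10) = 10.23
  Stage 3: F_3 = 10^(1.04/10) = 1.271, G_3 = 10^(−1.04/10) = 0.7870
Friis cascade:
  F = 8.690 + (2.636 − 1)/0.1151 + (1.271 − 1)/1.178 = 23.14
NF = 10 log₁₀(23.14) = 13.64 dB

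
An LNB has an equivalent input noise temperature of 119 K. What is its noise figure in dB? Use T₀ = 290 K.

F = 1 + T_e/T₀ = 1 + 119/290 = 1.41034
NF = 10 log₁₀(1.41034) = 1.49 dB

1.49 dB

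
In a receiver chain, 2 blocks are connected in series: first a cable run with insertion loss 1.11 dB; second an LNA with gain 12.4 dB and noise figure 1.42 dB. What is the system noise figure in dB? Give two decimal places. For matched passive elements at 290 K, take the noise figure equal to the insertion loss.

Convert to linear (a loss of L dB is a gain of −L dB): F_i = 10^(NF_i/10), G_i = 10^(G_i,dB/10)
  Stage 1: F_1 = 10^(1.11/10) = 1.291, G_1 = 10^(−1.11/10) = 0.7745
  Stage 2: F_2 = 10^(1.42/10) = 1.387, G_2 = 10^(12.4/10) = 17.38
Friis cascade:
  F = 1.291 + (1.387 − 1)/0.7745 = 1.791
NF = 10 log₁₀(1.791) = 2.53 dB

2.53 dB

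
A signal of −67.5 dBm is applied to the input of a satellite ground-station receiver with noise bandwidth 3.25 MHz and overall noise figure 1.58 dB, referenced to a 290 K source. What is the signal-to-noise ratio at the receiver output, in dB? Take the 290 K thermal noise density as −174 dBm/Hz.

39.8 dB

Noise floor: N = −174 + 10 log₁₀(B) + NF
10 log₁₀(3.25×10⁶) = 65.12 dB
N = −174 + 65.12 + 1.58 = −107.30 dBm
SNR = P_sig − N = −67.5 − (−107.30) = 39.80 dB → 39.8 dB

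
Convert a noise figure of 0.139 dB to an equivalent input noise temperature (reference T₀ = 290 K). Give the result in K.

F = 10^(0.139/10) = 1.03252
T_e = (F − 1)·T₀ = (1.03252 − 1) × 290 = 9.43 K

9.43 K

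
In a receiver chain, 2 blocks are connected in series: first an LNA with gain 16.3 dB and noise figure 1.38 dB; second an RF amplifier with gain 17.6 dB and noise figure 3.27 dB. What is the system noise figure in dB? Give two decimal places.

Convert to linear (a loss of L dB is a gain of −L dB): F_i = 10^(NF_i/10), G_i = 10^(G_i,dB/10)
  Stage 1: F_1 = 10^(1.38/10) = 1.374, G_1 = 10^(16.3/10) = 42.66
  Stage 2: F_2 = 10^(3.27/10) = 2.123, G_2 = 10^(17.6/10) = 57.54
Friis cascade:
  F = 1.374 + (2.123 − 1)/42.66 = 1.400
NF = 10 log₁₀(1.400) = 1.46 dB

1.46 dB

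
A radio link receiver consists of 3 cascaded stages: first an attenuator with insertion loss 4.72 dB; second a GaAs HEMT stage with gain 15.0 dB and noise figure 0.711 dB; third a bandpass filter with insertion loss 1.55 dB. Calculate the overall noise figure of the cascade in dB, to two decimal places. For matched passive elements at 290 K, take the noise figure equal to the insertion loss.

5.48 dB

Convert to linear (a loss of L dB is a gain of −L dB): F_i = 10^(NF_i/10), G_i = 10^(G_i,dB/10)
  Stage 1: F_1 = 10^(4.72/10) = 2.965, G_1 = 10^(−4.72/10) = 0.3373
  Stage 2: F_2 = 10^(0.711/10) = 1.178, G_2 = 10^(15.0/10) = 31.62
  Stage 3: F_3 = 10^(1.55/10) = 1.429, G_3 = 10^(−1.55/10) = 0.6998
Friis cascade:
  F = 2.965 + (1.178 − 1)/0.3373 + (1.429 − 1)/10.67 = 3.532
NF = 10 log₁₀(3.532) = 5.48 dB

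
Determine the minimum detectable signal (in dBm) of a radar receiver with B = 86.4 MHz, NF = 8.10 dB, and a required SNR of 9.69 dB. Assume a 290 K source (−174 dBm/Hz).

−76.8 dBm

Sensitivity = −174 + 10 log₁₀(B) + NF + SNR_min
= −174 + 79.37 + 8.10 + 9.69
= −76.84 dBm → −76.8 dBm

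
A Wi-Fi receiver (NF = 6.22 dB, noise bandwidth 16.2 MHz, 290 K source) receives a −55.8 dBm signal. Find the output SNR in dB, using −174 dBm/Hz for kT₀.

39.9 dB

Noise floor: N = −174 + 10 log₁₀(B) + NF
10 log₁₀(1.62×10⁷) = 72.1 dB
N = −174 + 72.1 + 6.22 = −95.68 dBm
SNR = P_sig − N = −55.8 − (−95.68) = 39.88 dB → 39.9 dB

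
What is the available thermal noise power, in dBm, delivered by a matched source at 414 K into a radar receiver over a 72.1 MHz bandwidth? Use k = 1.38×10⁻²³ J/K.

P_n = kTB = 1.38×10⁻²³ × 414 × 7.21×10⁷ = 4.12×10⁻¹³ W
In dBm: 10 log₁₀(4.12×10⁻¹³ / 10⁻³) = −93.9 dBm

−93.9 dBm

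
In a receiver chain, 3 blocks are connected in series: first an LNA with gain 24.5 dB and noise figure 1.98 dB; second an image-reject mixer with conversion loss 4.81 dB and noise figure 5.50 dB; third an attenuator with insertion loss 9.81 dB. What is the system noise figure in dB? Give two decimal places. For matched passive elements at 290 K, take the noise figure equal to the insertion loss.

2.25 dB

Convert to linear (a loss of L dB is a gain of −L dB): F_i = 10^(NF_i/10), G_i = 10^(G_i,dB/10)
  Stage 1: F_1 = 10^(1.98/10) = 1.578, G_1 = 10^(24.5/10) = 281.8
  Stage 2: F_2 = 10^(5.50/10) = 3.548, G_2 = 10^(−4.81/10) = 0.3304
  Stage 3: F_3 = 10^(9.81/10) = 9.572, G_3 = 10^(−9.81/10) = 0.1045
Friis cascade:
  F = 1.578 + (3.548 − 1)/281.8 + (9.572 − 1)/93.11 = 1.679
NF = 10 log₁₀(1.679) = 2.25 dB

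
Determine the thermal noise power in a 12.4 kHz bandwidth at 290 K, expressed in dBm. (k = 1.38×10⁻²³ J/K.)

P_n = kTB = 1.38×10⁻²³ × 290 × 1.24×10⁴ = 4.96×10⁻¹⁷ W
In dBm: 10 log₁₀(4.96×10⁻¹⁷ / 10⁻³) = −133.0 dBm

−133.0 dBm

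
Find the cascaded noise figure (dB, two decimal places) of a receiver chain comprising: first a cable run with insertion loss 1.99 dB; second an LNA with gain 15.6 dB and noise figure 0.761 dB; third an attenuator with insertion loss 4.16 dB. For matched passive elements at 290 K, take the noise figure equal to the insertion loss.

2.91 dB

Convert to linear (a loss of L dB is a gain of −L dB): F_i = 10^(NF_i/10), G_i = 10^(G_i,dB/10)
  Stage 1: F_1 = 10^(1.99/10) = 1.581, G_1 = 10^(−1.99/10) = 0.6324
  Stage 2: F_2 = 10^(0.761/10) = 1.192, G_2 = 10^(15.6/10) = 36.31
  Stage 3: F_3 = 10^(4.16/10) = 2.606, G_3 = 10^(−4.16/10) = 0.3837
Friis cascade:
  F = 1.581 + (1.192 − 1)/0.6324 + (2.606 − 1)/22.96 = 1.954
NF = 10 log₁₀(1.954) = 2.91 dB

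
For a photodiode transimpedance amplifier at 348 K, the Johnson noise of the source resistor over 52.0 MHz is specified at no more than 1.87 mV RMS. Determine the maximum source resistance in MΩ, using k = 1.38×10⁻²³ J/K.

Johnson–Nyquist: V_n = √(4kTRB) ⇒ R = V_n² / (4kTB)
4kTB = 4 × 1.38×10⁻²³ × 348 × 5.20×10⁷ = 9.99×10⁻¹³
R = (1.87×10⁻³)² / 9.99×10⁻¹³ = 3.50×10⁶ Ω = 3.50 MΩ

3.50 MΩ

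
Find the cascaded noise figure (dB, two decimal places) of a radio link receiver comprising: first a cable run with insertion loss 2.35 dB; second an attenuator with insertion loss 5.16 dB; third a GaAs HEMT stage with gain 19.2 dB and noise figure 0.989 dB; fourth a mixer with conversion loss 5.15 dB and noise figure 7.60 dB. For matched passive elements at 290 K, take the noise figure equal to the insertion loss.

Convert to linear (a loss of L dB is a gain of −L dB): F_i = 10^(NF_i/10), G_i = 10^(G_i,dB/10)
  Stage 1: F_1 = 10^(2.35/10) = 1.718, G_1 = 10^(−2.35/10) = 0.5821
  Stage 2: F_2 = 10^(5.16/10) = 3.281, G_2 = 10^(−5.16/10) = 0.3048
  Stage 3: F_3 = 10^(0.989/10) = 1.256, G_3 = 10^(19.2/10) = 83.18
  Stage 4: F_4 = 10^(7.60/10) = 5.754, G_4 = 10^(−5.15/10) = 0.3055
Friis cascade:
  F = 1.718 + (3.281 − 1)/0.5821 + (1.256 − 1)/0.1774 + (5.754 − 1)/14.76 = 7.400
NF = 10 log₁₀(7.400) = 8.69 dB

8.69 dB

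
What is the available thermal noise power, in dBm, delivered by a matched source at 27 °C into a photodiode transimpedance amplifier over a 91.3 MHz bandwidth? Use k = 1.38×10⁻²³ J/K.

−94.2 dBm

T = 27 °C + 273.15 = 300.15 K
P_n = kTB = 1.38×10⁻²³ × 300.15 × 9.13×10⁷ = 3.78×10⁻¹³ W
In dBm: 10 log₁₀(3.78×10⁻¹³ / 10⁻³) = −94.2 dBm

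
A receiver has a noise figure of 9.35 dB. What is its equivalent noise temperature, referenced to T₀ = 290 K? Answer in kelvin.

F = 10^(9.35/10) = 8.60994
T_e = (F − 1)·T₀ = (8.60994 − 1) × 290 = 2207 K

2207 K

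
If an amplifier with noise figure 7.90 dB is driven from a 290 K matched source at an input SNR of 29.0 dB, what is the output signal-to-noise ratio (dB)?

By definition F = SNR_in/SNR_out, so in dB: SNR_out = SNR_in − NF
SNR_out = 29.0 − 7.90 = 21.10 dB

21.10 dB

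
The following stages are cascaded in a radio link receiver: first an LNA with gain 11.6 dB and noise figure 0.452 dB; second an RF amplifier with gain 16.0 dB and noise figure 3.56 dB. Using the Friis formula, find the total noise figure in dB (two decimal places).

0.78 dB

Convert to linear (a loss of L dB is a gain of −L dB): F_i = 10^(NF_i/10), G_i = 10^(G_i,dB/10)
  Stage 1: F_1 = 10^(0.452/10) = 1.110, G_1 = 10^(11.6/10) = 14.45
  Stage 2: F_2 = 10^(3.56/10) = 2.270, G_2 = 10^(16.0/10) = 39.81
Friis cascade:
  F = 1.110 + (2.270 − 1)/14.45 = 1.198
NF = 10 log₁₀(1.198) = 0.78 dB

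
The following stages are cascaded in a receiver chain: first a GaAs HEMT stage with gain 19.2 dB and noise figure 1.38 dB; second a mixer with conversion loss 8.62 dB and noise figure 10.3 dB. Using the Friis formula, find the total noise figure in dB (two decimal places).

Convert to linear (a loss of L dB is a gain of −L dB): F_i = 10^(NF_i/10), G_i = 10^(G_i,dB/10)
  Stage 1: F_1 = 10^(1.38/10) = 1.374, G_1 = 10^(19.2/10) = 83.18
  Stage 2: F_2 = 10^(10.3/10) = 10.72, G_2 = 10^(−8.62/10) = 0.1374
Friis cascade:
  F = 1.374 + (10.72 − 1)/83.18 = 1.491
NF = 10 log₁₀(1.491) = 1.73 dB

1.73 dB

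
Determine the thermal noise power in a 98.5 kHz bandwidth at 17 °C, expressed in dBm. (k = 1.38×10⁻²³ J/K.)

T = 17 °C + 273.15 = 290.15 K
P_n = kTB = 1.38×10⁻²³ × 290.15 × 9.85×10⁴ = 3.94×10⁻¹⁶ W
In dBm: 10 log₁₀(3.94×10⁻¹⁶ / 10⁻³) = −124.0 dBm

−124.0 dBm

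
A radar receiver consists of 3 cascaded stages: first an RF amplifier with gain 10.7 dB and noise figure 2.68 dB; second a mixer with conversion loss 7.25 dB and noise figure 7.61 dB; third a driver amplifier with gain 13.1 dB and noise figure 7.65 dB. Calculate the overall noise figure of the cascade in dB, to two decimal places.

Convert to linear (a loss of L dB is a gain of −L dB): F_i = 10^(NF_i/10), G_i = 10^(G_i,dB/10)
  Stage 1: F_1 = 10^(2.68/10) = 1.854, G_1 = 10^(10.7/10) = 11.75
  Stage 2: F_2 = 10^(7.61/10) = 5.768, G_2 = 10^(−7.25/10) = 0.1884
  Stage 3: F_3 = 10^(7.65/10) = 5.821, G_3 = 10^(13.1/10) = 20.42
Friis cascade:
  F = 1.854 + (5.768 − 1)/11.75 + (5.821 − 1)/2.213 = 4.438
NF = 10 log₁₀(4.438) = 6.47 dB

6.47 dB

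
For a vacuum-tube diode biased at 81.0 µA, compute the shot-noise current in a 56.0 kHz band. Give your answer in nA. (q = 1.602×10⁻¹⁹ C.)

I_n = √(2qI·B)
2qI·B = 2 × 1.602×10⁻¹⁹ × 8.10×10⁻⁵ × 5.60×10⁴ = 1.45×10⁻¹⁸ A²
I_n = √(1.45×10⁻¹⁸) = 1.21×10⁻⁹ A = 1.21 nA

1.21 nA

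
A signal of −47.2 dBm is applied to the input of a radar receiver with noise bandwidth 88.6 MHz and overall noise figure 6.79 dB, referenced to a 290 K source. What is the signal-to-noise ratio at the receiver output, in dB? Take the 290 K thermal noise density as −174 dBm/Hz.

Noise floor: N = −174 + 10 log₁₀(B) + NF
10 log₁₀(8.86×10⁷) = 79.47 dB
N = −174 + 79.47 + 6.79 = −87.74 dBm
SNR = P_sig − N = −47.2 − (−87.74) = 40.54 dB → 40.5 dB

40.5 dB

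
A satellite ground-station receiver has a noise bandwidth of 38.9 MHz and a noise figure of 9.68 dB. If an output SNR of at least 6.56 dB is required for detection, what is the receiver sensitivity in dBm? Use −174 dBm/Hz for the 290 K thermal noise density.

−81.9 dBm

Sensitivity = −174 + 10 log₁₀(B) + NF + SNR_min
= −174 + 75.9 + 9.68 + 6.56
= −81.86 dBm → −81.9 dBm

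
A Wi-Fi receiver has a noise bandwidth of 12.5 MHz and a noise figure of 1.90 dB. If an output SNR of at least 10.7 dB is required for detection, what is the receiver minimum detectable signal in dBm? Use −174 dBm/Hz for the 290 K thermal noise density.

Sensitivity = −174 + 10 log₁₀(B) + NF + SNR_min
= −174 + 70.97 + 1.90 + 10.7
= −90.43 dBm → −90.4 dBm

−90.4 dBm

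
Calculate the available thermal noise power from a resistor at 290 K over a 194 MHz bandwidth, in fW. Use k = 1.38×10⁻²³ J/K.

P_n = kTB = 1.38×10⁻²³ × 290 × 1.94×10⁸ = 7.76×10⁻¹³ W = 776 fW

776 fW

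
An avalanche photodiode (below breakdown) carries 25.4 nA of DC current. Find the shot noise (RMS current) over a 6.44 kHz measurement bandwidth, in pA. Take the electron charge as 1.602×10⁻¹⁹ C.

7.24 pA

I_n = √(2qI·B)
2qI·B = 2 × 1.602×10⁻¹⁹ × 2.54×10⁻⁸ × 6.44×10³ = 5.24×10⁻²³ A²
I_n = √(5.24×10⁻²³) = 7.24×10⁻¹² A = 7.24 pA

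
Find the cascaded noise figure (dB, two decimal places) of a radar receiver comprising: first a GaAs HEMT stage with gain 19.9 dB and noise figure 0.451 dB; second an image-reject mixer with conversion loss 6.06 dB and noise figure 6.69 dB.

Convert to linear (a loss of L dB is a gain of −L dB): F_i = 10^(NF_i/10), G_i = 10^(G_i,dB/10)
  Stage 1: F_1 = 10^(0.451/10) = 1.109, G_1 = 10^(19.9/10) = 97.72
  Stage 2: F_2 = 10^(6.69/10) = 4.667, G_2 = 10^(−6.06/10) = 0.2477
Friis cascade:
  F = 1.109 + (4.667 − 1)/97.72 = 1.147
NF = 10 log₁₀(1.147) = 0.60 dB

0.60 dB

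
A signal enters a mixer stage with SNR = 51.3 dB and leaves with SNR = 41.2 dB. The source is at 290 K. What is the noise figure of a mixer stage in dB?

10.1 dB

NF (dB) = SNR_in(dB) − SNR_out(dB) when the source is at T₀
NF = 51.3 − 41.2 = 10.1 dB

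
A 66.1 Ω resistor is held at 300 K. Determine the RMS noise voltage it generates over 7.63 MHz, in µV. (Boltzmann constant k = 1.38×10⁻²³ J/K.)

2.89 µV

V_n = √(4kTRB)
4kTRB = 4 × 1.38×10⁻²³ × 300 × 6.61×10¹ × 7.63×10⁶ = 8.35×10⁻¹² V²
V_n = √(8.35×10⁻¹²) = 2.89×10⁻⁶ V = 2.89 µV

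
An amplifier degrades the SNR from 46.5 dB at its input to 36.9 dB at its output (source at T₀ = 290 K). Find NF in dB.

9.6 dB

NF (dB) = SNR_in(dB) − SNR_out(dB) when the source is at T₀
NF = 46.5 − 36.9 = 9.6 dB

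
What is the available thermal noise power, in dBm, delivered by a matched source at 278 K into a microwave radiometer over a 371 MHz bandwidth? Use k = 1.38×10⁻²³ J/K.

P_n = kTB = 1.38×10⁻²³ × 278 × 3.71×10⁸ = 1.42×10⁻¹² W
In dBm: 10 log₁₀(1.42×10⁻¹² / 10⁻³) = −88.5 dBm

−88.5 dBm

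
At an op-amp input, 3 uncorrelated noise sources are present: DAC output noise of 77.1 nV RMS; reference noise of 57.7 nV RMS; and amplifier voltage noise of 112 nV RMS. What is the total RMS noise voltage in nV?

Uncorrelated sources add in power (mean-square): V_tot = √(ΣV_i²)
V_tot = √[(7.71×10⁻⁸)² + (5.77×10⁻⁸)² + (1.12×10⁻⁷)²] = 1.48×10⁻⁷ V = 148 nV

148 nV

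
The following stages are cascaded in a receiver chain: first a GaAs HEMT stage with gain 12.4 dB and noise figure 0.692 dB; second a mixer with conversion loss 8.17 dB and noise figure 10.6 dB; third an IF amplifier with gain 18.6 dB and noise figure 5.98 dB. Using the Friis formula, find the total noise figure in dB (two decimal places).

4.62 dB

Convert to linear (a loss of L dB is a gain of −L dB): F_i = 10^(NF_i/10), G_i = 10^(G_i,dB/10)
  Stage 1: F_1 = 10^(0.692/10) = 1.173, G_1 = 10^(12.4/10) = 17.38
  Stage 2: F_2 = 10^(10.6/10) = 11.48, G_2 = 10^(−8.17/10) = 0.1524
  Stage 3: F_3 = 10^(5.98/10) = 3.963, G_3 = 10^(18.6/10) = 72.44
Friis cascade:
  F = 1.173 + (11.48 − 1)/17.38 + (3.963 − 1)/2.649 = 2.895
NF = 10 log₁₀(2.895) = 4.62 dB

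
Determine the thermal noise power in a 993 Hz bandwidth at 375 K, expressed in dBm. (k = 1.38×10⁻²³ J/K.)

P_n = kTB = 1.38×10⁻²³ × 375 × 9.93×10² = 5.14×10⁻¹⁸ W
In dBm: 10 log₁₀(5.14×10⁻¹⁸ / 10⁻³) = −142.9 dBm

−142.9 dBm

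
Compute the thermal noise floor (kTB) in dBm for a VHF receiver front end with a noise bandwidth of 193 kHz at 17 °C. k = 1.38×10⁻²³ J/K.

−121.1 dBm

T = 17 °C + 273.15 = 290.15 K
P_n = kTB = 1.38×10⁻²³ × 290.15 × 1.93×10⁵ = 7.73×10⁻¹⁶ W
In dBm: 10 log₁₀(7.73×10⁻¹⁶ / 10⁻³) = −121.1 dBm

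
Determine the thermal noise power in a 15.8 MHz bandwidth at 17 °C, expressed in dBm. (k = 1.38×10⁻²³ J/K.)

T = 17 °C + 273.15 = 290.15 K
P_n = kTB = 1.38×10⁻²³ × 290.15 × 1.58×10⁷ = 6.33×10⁻¹⁴ W
In dBm: 10 log₁₀(6.33×10⁻¹⁴ / 10⁻³) = −102.0 dBm

−102.0 dBm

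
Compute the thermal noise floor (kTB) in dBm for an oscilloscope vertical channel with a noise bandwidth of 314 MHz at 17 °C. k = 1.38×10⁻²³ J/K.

T = 17 °C + 273.15 = 290.15 K
P_n = kTB = 1.38×10⁻²³ × 290.15 × 3.14×10⁸ = 1.26×10⁻¹² W
In dBm: 10 log₁₀(1.26×10⁻¹² / 10⁻³) = −89.0 dBm

−89.0 dBm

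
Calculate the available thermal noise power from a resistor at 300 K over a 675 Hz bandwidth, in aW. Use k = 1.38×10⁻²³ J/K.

P_n = kTB = 1.38×10⁻²³ × 300 × 6.75×10² = 2.79×10⁻¹⁸ W = 2.79 aW

2.79 aW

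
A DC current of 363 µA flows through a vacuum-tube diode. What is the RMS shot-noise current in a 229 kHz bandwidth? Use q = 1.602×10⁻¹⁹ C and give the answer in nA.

5.16 nA

I_n = √(2qI·B)
2qI·B = 2 × 1.602×10⁻¹⁹ × 3.63×10⁻⁴ × 2.29×10⁵ = 2.66×10⁻¹⁷ A²
I_n = √(2.66×10⁻¹⁷) = 5.16×10⁻⁹ A = 5.16 nA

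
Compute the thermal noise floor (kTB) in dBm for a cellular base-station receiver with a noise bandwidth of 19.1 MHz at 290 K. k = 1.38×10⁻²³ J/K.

−101.2 dBm

P_n = kTB = 1.38×10⁻²³ × 290 × 1.91×10⁷ = 7.64×10⁻¹⁴ W
In dBm: 10 log₁₀(7.64×10⁻¹⁴ / 10⁻³) = −101.2 dBm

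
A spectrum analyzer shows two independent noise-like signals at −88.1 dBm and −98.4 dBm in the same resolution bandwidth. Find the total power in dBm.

Convert to linear, add, convert back:
P₁ = 1.55×10⁻¹² W, P₂ = 1.45×10⁻¹³ W
P_tot = 1.69×10⁻¹² W → 10 log₁₀(P_tot / 10⁻³) = −87.7 dBm

−87.7 dBm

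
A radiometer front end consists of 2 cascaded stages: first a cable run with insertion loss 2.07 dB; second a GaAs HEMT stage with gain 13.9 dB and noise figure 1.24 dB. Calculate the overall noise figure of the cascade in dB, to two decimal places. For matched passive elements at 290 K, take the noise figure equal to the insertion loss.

Convert to linear (a loss of L dB is a gain of −L dB): F_i = 10^(NF_i/10), G_i = 10^(G_i,dB/10)
  Stage 1: F_1 = 10^(2.07/10) = 1.611, G_1 = 10^(−2.07/10) = 0.6209
  Stage 2: F_2 = 10^(1.24/10) = 1.330, G_2 = 10^(13.9/10) = 24.55
Friis cascade:
  F = 1.611 + (1.330 − 1)/0.6209 = 2.143
NF = 10 log₁₀(2.143) = 3.31 dB

3.31 dB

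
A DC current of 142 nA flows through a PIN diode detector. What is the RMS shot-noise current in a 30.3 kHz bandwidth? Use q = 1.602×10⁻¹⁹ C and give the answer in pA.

37.1 pA

I_n = √(2qI·B)
2qI·B = 2 × 1.602×10⁻¹⁹ × 1.42×10⁻⁷ × 3.03×10⁴ = 1.38×10⁻²¹ A²
I_n = √(1.38×10⁻²¹) = 3.71×10⁻¹¹ A = 37.1 pA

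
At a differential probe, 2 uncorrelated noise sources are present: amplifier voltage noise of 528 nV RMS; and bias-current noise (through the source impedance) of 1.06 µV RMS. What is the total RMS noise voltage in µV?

Uncorrelated sources add in power (mean-square): V_tot = √(ΣV_i²)
V_tot = √[(5.28×10⁻⁷)² + (1.06×10⁻⁶)²] = 1.18×10⁻⁶ V = 1.18 µV

1.18 µV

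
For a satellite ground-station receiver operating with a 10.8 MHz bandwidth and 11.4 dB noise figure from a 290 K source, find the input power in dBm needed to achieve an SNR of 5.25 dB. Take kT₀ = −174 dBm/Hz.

Sensitivity = −174 + 10 log₁₀(B) + NF + SNR_min
= −174 + 70.33 + 11.4 + 5.25
= −87.02 dBm → −87.0 dBm

−87.0 dBm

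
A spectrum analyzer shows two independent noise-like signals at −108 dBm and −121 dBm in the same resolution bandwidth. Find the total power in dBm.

Convert to linear, add, convert back:
P₁ = 1.58×10⁻¹⁴ W, P₂ = 7.94×10⁻¹⁶ W
P_tot = 1.66×10⁻¹⁴ W → 10 log₁₀(P_tot / 10⁻³) = −107.8 dBm

−107.8 dBm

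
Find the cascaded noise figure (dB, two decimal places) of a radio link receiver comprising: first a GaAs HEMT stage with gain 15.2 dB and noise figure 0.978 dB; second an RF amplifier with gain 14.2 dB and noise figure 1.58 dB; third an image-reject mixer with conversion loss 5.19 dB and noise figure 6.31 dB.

1.04 dB

Convert to linear (a loss of L dB is a gain of −L dB): F_i = 10^(NF_i/10), G_i = 10^(G_i,dB/10)
  Stage 1: F_1 = 10^(0.978/10) = 1.253, G_1 = 10^(15.2/10) = 33.11
  Stage 2: F_2 = 10^(1.58/10) = 1.439, G_2 = 10^(14.2/10) = 26.30
  Stage 3: F_3 = 10^(6.31/10) = 4.276, G_3 = 10^(−5.19/10) = 0.3027
Friis cascade:
  F = 1.253 + (1.439 − 1)/33.11 + (4.276 − 1)/871.0 = 1.270
NF = 10 log₁₀(1.270) = 1.04 dB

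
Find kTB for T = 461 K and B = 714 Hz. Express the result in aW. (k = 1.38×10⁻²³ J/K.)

4.54 aW

P_n = kTB = 1.38×10⁻²³ × 461 × 7.14×10² = 4.54×10⁻¹⁸ W = 4.54 aW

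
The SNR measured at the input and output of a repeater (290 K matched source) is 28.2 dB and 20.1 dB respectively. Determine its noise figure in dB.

8.1 dB

NF (dB) = SNR_in(dB) − SNR_out(dB) when the source is at T₀
NF = 28.2 − 20.1 = 8.1 dB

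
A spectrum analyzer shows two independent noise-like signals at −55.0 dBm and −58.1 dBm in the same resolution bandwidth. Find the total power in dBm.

−53.3 dBm

Convert to linear, add, convert back:
P₁ = 3.16×10⁻⁹ W, P₂ = 1.55×10⁻⁹ W
P_tot = 4.71×10⁻⁹ W → 10 log₁₀(P_tot / 10⁻³) = −53.3 dBm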